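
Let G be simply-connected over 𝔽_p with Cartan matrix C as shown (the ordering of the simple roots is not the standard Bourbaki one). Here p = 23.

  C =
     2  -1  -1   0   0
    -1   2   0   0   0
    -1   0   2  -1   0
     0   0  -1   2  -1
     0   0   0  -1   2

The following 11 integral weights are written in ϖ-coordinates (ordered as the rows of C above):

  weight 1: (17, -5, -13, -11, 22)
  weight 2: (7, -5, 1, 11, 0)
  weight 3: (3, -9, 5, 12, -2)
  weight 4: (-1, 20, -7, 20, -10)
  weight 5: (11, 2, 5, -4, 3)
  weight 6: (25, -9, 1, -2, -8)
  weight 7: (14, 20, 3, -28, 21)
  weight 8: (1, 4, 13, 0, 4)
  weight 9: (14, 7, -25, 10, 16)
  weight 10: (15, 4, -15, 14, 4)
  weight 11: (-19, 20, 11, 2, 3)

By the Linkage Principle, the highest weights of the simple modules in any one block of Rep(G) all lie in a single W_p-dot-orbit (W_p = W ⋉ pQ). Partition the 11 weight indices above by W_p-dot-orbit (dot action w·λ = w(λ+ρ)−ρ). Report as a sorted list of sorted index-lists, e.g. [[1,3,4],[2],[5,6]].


C ↔ A_5 under row/col permutation; |W(A_5)| = 720.

Alcove-folded reps (p=23, 11 weights, presented ϖ-order):

    λ_1+ρ ↦ (4, 4, 2, 12, 1)
    λ_2+ρ ↦ (4, 4, 2, 12, 1)
    λ_3+ρ ↦ (4, 4, 2, 12, 1)
    λ_4+ρ ↦ (6, 2, 0, 2, 4)
    λ_5+ρ ↦ (12, 3, 3, 3, 1)
    λ_6+ρ ↦ (12, 3, 3, 3, 1)
    λ_7+ρ ↦ (4, 4, 2, 12, 1)
    λ_8+ρ ↦ (2, 1, 14, 1, 1)
    λ_9+ρ ↦ (4, 4, 2, 12, 1)
    λ_10+ρ ↦ (2, 1, 14, 1, 1)
    λ_11+ρ ↦ (12, 3, 3, 3, 1)

Partition of {1..11} into 4 W_23-dot-orbits:

[[1, 2, 3, 7, 9], [4], [5, 6, 11], [8, 10]]


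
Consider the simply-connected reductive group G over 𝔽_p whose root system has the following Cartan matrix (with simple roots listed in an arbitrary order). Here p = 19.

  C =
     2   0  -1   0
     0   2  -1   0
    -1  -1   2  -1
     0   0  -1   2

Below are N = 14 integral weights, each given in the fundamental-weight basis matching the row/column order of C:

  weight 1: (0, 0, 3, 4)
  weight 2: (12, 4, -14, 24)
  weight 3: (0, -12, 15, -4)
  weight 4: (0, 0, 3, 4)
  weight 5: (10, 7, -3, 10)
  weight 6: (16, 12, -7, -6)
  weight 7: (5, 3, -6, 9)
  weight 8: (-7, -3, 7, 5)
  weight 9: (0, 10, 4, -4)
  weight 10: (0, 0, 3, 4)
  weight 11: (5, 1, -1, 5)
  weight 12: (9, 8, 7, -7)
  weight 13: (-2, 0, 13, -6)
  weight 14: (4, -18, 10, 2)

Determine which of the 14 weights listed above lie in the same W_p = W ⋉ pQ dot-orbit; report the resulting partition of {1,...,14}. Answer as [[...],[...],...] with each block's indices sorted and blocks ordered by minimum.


Type D_4, rank 4, |W|=192; reorder rows/cols to standard.

Folding the 14 weights λ_j+ρ into Ā_19 (reps in the given 4-coord order):

  [1] (1, 1, 4, 5);  [2] (6, 2, 0, 6);  [3] (1, 11, 2, 3);  [4] (1, 1, 4, 5);  [5] (2, 1, 6, 2);  [6] (6, 2, 0, 6);  [7] (1, 1, 4, 5);  [8] (6, 2, 0, 6);  [9] (1, 11, 2, 3);  [10] (1, 1, 4, 5);  [11] (6, 2, 0, 6);  [12] (2, 1, 6, 2);  [13] (1, 1, 4, 5);  [14] (1, 11, 2, 3)

4 distinct reps among the 14 weights ⇒ 4 W_19-linkage classes:

[[1, 4, 7, 10, 13], [2, 6, 8, 11], [3, 9, 14], [5, 12]]


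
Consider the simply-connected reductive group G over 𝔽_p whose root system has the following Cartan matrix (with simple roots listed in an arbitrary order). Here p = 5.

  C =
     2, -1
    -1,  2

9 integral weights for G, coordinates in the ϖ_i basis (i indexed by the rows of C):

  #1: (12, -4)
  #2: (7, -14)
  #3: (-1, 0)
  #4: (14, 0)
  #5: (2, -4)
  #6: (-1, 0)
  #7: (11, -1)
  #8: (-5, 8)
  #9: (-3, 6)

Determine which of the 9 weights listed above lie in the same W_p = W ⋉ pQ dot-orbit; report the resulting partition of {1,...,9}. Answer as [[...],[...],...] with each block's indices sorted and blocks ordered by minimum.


Cartan matrix: type A_2 (|W|=6); un-permuting the 2 rows.

Alcove-folded reps (p=5, 9 weights, presented ϖ-order):

  λ_1+ρ ↦ (3, 2);  λ_2+ρ ↦ (0, 3);  λ_3+ρ ↦ (0, 1);  λ_4+ρ ↦ (0, 1);  λ_5+ρ ↦ (0, 3);  λ_6+ρ ↦ (0, 1);  λ_7+ρ ↦ (0, 3);  λ_8+ρ ↦ (0, 1);  λ_9+ρ ↦ (0, 3)

These 9 weights hit 3 W_5-dot-orbits; sizes (1, 4, 4):

[[1], [2, 5, 7, 9], [3, 4, 6, 8]]


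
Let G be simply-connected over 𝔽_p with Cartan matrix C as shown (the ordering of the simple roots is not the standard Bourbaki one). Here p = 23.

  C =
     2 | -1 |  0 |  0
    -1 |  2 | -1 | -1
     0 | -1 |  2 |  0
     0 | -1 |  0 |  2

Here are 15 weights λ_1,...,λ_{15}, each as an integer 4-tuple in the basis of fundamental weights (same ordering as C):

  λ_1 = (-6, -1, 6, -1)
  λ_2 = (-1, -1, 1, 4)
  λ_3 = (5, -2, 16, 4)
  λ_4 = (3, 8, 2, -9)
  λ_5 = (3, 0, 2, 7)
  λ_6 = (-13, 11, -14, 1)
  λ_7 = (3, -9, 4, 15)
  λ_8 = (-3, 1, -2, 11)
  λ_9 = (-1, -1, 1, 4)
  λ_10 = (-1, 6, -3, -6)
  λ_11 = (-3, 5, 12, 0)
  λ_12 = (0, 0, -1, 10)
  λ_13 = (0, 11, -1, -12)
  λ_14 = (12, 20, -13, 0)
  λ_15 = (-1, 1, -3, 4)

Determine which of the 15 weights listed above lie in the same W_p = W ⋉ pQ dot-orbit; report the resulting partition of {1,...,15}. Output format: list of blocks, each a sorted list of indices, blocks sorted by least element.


Cartan matrix: type D_4 (|W|=192); un-permuting the 4 rows.

Ā_23 reps of the 15 weights (D_4, coords as presented):

  λ_1+ρ ↦ (0, 0, 2, 5);  λ_2+ρ ↦ (0, 0, 2, 5);  λ_3+ρ ↦ (2, 3, 13, 1);  λ_4+ρ ↦ (4, 1, 3, 8);  λ_5+ρ ↦ (4, 1, 3, 8);  λ_6+ρ ↦ (1, 1, 0, 11);  λ_7+ρ ↦ (4, 1, 3, 8);  λ_8+ρ ↦ (1, 1, 0, 11);  λ_9+ρ ↦ (0, 0, 2, 5);  λ_10+ρ ↦ (0, 0, 2, 5);  λ_11+ρ ↦ (2, 3, 13, 1);  λ_12+ρ ↦ (1, 1, 0, 11);  λ_13+ρ ↦ (1, 1, 0, 11);  λ_14+ρ ↦ (1, 1, 0, 11);  λ_15+ρ ↦ (0, 0, 2, 5)

Linkage partition of the 15 weights (4 classes, p=23):

[[1, 2, 9, 10, 15], [3, 11], [4, 5, 7], [6, 8, 12, 13, 14]]


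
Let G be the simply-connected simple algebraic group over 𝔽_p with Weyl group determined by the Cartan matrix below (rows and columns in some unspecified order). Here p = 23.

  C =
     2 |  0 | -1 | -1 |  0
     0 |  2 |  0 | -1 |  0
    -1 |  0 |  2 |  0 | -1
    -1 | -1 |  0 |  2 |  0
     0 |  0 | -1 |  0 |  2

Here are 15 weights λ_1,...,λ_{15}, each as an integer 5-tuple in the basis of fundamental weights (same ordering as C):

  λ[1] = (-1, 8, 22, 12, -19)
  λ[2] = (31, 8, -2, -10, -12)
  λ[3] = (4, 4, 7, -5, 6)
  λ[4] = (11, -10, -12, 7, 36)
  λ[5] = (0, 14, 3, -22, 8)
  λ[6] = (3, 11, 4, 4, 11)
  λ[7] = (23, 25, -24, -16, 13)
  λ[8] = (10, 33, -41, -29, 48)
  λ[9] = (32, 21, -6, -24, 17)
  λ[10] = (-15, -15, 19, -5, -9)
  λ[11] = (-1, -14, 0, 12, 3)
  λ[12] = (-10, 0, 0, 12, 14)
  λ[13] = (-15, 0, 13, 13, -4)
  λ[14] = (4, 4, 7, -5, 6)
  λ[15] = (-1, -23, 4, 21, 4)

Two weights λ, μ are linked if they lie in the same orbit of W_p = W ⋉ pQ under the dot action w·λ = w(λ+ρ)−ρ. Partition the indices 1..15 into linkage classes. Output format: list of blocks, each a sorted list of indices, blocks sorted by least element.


C ↔ A_5 under row/col permutation; |W(A_5)| = 720.

Ā_23 reps of the 15 weights (A_5, coords as presented):

  1: (0, 13, 1, 0, 4) · 2: (11, 1, 3, 0, 0) · 3: (1, 1, 8, 4, 7) · 4: (11, 1, 3, 0, 0) · 5: (1, 1, 8, 4, 7) · 6: (4, 3, 2, 2, 3) · 7: (11, 1, 3, 0, 0) · 8: (5, 3, 6, 3, 6) · 9: (0, 13, 1, 0, 4) · 10: (4, 3, 2, 2, 3) · 11: (0, 13, 1, 0, 4) · 12: (1, 1, 8, 4, 7) · 13: (11, 1, 3, 0, 0) · 14: (1, 1, 8, 4, 7) · 15: (0, 13, 1, 0, 4)

Linkage partition of the 15 weights (5 classes, p=23):

[[1, 9, 11, 15], [2, 4, 7, 13], [3, 5, 12, 14], [6, 10], [8]]


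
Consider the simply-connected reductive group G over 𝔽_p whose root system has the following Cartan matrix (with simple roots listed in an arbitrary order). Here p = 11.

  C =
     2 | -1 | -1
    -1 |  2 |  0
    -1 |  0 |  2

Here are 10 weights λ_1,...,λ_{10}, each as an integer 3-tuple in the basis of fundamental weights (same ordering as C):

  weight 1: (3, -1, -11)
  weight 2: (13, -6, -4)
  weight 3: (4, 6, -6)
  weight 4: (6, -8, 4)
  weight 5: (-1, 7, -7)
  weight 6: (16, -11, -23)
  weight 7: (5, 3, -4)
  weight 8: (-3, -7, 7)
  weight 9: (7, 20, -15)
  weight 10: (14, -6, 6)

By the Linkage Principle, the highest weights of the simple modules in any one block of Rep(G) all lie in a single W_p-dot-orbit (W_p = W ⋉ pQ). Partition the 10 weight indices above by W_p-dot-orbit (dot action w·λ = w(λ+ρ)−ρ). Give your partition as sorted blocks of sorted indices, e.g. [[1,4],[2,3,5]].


A_3 Cartan matrix, 3 simple roots permuted; ρ=(1,1,1).

λ_j+ρ reflected into Ā_11 (⟨·,θ^∨⟩≤11); 3-tuples as given:

    λ_1 → (0, 6, 4)
    λ_2 → (6, 2, 0)
    λ_3 → (0, 6, 4)
    λ_4 → (0, 6, 4)
    λ_5 → (6, 2, 0)
    λ_6 → (0, 6, 4)
    λ_7 → (3, 4, 3)
    λ_8 → (6, 2, 0)
    λ_9 → (3, 4, 3)
    λ_10 → (0, 6, 4)

Partition of {1..10} into 3 W_11-dot-orbits:

[[1, 3, 4, 6, 10], [2, 5, 8], [7, 9]]


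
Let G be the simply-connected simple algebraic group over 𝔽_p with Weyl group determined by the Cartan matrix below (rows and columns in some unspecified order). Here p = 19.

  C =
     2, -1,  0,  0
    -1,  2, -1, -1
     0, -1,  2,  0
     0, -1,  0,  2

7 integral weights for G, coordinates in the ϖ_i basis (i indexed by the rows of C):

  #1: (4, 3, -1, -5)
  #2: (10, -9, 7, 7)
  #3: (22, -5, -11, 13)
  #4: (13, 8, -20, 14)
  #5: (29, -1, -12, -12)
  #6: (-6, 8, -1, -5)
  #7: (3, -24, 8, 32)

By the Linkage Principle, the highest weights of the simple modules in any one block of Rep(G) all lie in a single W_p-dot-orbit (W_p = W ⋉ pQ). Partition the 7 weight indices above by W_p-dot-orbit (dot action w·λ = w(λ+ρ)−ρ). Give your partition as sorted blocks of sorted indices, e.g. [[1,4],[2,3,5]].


D_4 Cartan matrix, 4 simple roots permuted; ρ=(1,1,1,1).

λ_j+ρ reflected into Ā_19 (⟨·,θ^∨⟩≤19); 4-tuples as given:

  λ_1 → (5, 0, 0, 4) · λ_2 → (3, 8, 0, 0) · λ_3 → (5, 0, 0, 4) · λ_4 → (5, 0, 0, 4) · λ_5 → (3, 8, 0, 0) · λ_6 → (5, 0, 0, 4) · λ_7 → (5, 0, 0, 4)

The 7 indices split into 2 linkage classes (same alcove rep ⇔ same W_19-dot-orbit):

[[1, 3, 4, 6, 7], [2, 5]]


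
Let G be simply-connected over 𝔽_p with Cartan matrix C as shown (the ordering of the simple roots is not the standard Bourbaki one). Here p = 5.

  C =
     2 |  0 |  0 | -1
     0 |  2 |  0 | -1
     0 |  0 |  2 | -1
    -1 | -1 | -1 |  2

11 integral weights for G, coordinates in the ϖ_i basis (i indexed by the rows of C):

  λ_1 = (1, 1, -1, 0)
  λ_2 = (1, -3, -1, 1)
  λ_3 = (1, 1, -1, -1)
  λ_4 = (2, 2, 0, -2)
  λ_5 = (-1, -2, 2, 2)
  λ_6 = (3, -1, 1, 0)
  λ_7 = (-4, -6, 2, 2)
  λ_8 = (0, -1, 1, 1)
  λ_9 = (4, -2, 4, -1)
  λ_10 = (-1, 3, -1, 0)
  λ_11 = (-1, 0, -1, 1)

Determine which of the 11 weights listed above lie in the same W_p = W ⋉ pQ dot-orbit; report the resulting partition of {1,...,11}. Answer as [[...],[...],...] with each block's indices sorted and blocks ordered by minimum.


D_4 Cartan matrix, 4 simple roots permuted; ρ=(1,1,1,1).

Each λ_j+ρ reduced to Ā_5; 4-tuples below use C's row order:

  [1] (2, 2, 0, 0);  [2] (2, 2, 0, 0);  [3] (2, 2, 0, 0);  [4] (2, 2, 0, 0);  [5] (1, 0, 2, 0);  [6] (2, 2, 0, 0);  [7] (2, 0, 2, 0);  [8] (1, 0, 2, 0);  [9] (0, 4, 0, 0);  [10] (0, 4, 0, 0);  [11] (0, 1, 0, 2)

The 11 indices split into 5 linkage classes (same alcove rep ⇔ same W_5-dot-orbit):

[[1, 2, 3, 4, 6], [5, 8], [7], [9, 10], [11]]


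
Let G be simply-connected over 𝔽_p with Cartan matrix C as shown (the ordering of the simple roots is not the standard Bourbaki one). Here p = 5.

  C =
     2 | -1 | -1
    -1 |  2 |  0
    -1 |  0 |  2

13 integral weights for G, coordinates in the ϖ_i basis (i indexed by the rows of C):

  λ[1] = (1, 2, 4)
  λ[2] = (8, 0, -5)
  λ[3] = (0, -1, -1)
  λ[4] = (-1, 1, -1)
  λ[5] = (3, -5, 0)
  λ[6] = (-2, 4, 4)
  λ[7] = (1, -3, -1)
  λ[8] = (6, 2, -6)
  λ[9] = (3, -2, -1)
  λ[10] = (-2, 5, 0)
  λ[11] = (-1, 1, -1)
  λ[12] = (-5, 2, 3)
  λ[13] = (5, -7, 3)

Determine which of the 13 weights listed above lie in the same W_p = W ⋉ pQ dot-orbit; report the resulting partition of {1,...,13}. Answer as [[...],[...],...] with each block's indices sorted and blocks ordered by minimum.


Cartan matrix: type A_3 (|W|=24); un-permuting the 3 rows.

Folding the 13 weights λ_j+ρ into Ā_5 (reps in the given 3-coord order):

  1: (0, 2, 0)
  2: (0, 4, 1)
  3: (1, 0, 0)
  4: (0, 2, 0)
  5: (0, 4, 1)
  6: (1, 0, 0)
  7: (0, 2, 0)
  8: (0, 2, 0)
  9: (3, 1, 0)
  10: (0, 4, 1)
  11: (0, 2, 0)
  12: (3, 1, 0)
  13: (1, 0, 0)

4 distinct reps among the 13 weights ⇒ 4 W_5-linkage classes:

[[1, 4, 7, 8, 11], [2, 5, 10], [3, 6, 13], [9, 12]]


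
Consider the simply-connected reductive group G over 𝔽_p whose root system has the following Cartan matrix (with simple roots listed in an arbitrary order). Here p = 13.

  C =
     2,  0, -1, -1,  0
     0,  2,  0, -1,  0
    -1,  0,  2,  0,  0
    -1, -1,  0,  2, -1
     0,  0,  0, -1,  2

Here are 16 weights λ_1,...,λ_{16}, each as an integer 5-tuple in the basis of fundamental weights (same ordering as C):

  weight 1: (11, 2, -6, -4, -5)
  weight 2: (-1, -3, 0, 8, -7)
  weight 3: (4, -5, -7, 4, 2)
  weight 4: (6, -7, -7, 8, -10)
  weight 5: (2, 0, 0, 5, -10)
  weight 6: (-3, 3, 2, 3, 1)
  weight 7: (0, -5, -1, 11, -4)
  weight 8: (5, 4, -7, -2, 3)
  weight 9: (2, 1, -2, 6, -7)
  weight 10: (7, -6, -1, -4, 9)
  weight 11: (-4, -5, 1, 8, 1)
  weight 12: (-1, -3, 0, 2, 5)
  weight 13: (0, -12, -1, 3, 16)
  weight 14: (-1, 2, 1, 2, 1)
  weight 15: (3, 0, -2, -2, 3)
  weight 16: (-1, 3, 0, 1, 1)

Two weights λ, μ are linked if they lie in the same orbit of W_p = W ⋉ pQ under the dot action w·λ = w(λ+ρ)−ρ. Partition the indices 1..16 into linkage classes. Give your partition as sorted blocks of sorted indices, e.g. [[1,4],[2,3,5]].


Type D_5, rank 5, |W|=1920; reorder rows/cols to standard.

Alcove-folded reps (p=13, 16 weights, presented ϖ-order):

  λ_1+ρ ↦ (0, 4, 5, 0, 3)
  λ_2+ρ ↦ (0, 2, 1, 1, 6)
  λ_3+ρ ↦ (0, 4, 5, 0, 3)
  λ_4+ρ ↦ (2, 0, 1, 1, 3)
  λ_5+ρ ↦ (0, 2, 1, 1, 6)
  λ_6+ρ ↦ (0, 4, 1, 2, 2)
  λ_7+ρ ↦ (0, 4, 5, 0, 3)
  λ_8+ρ ↦ (0, 4, 5, 0, 3)
  λ_9+ρ ↦ (0, 2, 1, 1, 6)
  λ_10+ρ ↦ (0, 3, 2, 3, 2)
  λ_11+ρ ↦ (0, 4, 1, 2, 2)
  λ_12+ρ ↦ (0, 2, 1, 1, 6)
  λ_13+ρ ↦ (0, 4, 1, 2, 2)
  λ_14+ρ ↦ (0, 3, 2, 3, 2)
  λ_15+ρ ↦ (2, 0, 1, 1, 3)
  λ_16+ρ ↦ (0, 4, 1, 2, 2)

5 distinct reps among the 16 weights ⇒ 5 W_13-linkage classes:

[[1, 3, 7, 8], [2, 5, 9, 12], [4, 15], [6, 11, 13, 16], [10, 14]]


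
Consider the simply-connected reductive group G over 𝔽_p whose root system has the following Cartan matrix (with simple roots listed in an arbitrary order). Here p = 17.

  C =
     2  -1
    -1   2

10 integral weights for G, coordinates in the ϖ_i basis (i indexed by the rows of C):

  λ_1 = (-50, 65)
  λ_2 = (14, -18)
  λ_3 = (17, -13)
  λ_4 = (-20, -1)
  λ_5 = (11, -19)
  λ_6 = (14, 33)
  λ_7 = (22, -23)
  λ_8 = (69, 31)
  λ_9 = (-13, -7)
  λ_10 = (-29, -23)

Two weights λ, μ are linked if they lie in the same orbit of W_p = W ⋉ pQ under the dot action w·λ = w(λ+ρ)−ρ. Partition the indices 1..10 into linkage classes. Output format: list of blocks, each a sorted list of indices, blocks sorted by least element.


Dynkin diagram of C (from the 2 off-diagonal −1 entries): A_2.

Alcove-folded reps (p=17, 10 weights, presented ϖ-order):

  1: (2, 15);  2: (2, 15);  3: (5, 11);  4: (2, 15);  5: (5, 11);  6: (2, 15);  7: (5, 11);  8: (2, 15);  9: (5, 11);  10: (5, 11)

The 10 indices split into 2 linkage classes (same alcove rep ⇔ same W_17-dot-orbit):

[[1, 2, 4, 6, 8], [3, 5, 7, 9, 10]]


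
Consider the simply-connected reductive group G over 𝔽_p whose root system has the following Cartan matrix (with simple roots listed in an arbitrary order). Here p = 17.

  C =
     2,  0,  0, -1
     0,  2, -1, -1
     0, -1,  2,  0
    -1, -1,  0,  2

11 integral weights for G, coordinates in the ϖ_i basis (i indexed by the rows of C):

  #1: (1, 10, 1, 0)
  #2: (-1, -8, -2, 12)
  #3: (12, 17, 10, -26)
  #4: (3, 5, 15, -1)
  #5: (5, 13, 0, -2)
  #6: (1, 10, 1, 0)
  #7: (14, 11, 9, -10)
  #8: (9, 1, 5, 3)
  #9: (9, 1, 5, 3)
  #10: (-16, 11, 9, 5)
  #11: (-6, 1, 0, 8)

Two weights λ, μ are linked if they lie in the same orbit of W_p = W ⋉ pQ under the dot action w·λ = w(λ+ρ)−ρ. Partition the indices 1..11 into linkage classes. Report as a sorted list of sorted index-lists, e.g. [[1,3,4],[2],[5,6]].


Root system A_4: the 4×4 matrix C matches after relabeling.

λ_j+ρ reflected into Ā_17 (⟨·,θ^∨⟩≤17); 4-tuples as given:

    λ_1 → (2, 11, 2, 1)
    λ_2 → (0, 1, 7, 5)
    λ_3 → (0, 1, 7, 5)
    λ_4 → (0, 1, 7, 5)
    λ_5 → (2, 11, 2, 1)
    λ_6 → (2, 11, 2, 1)
    λ_7 → (5, 2, 1, 4)
    λ_8 → (5, 2, 1, 4)
    λ_9 → (5, 2, 1, 4)
    λ_10 → (5, 2, 1, 4)
    λ_11 → (5, 2, 1, 4)

3 distinct reps among the 11 weights ⇒ 3 W_17-linkage classes:

[[1, 5, 6], [2, 3, 4], [7, 8, 9, 10, 11]]


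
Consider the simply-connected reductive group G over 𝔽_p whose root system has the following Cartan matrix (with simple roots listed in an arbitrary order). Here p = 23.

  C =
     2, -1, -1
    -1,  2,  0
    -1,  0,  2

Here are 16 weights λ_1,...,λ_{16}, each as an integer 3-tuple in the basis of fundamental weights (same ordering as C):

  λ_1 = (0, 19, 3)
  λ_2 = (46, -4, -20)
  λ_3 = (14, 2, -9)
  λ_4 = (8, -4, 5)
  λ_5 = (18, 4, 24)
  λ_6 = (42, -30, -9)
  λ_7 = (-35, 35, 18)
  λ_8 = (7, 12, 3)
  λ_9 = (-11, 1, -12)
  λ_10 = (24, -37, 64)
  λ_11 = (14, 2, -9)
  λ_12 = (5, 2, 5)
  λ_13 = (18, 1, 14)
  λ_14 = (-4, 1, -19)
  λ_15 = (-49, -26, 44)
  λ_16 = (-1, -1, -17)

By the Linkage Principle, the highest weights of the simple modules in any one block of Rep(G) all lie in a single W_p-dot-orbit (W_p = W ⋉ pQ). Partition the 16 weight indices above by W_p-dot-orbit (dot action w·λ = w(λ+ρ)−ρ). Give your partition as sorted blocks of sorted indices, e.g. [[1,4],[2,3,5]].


Cartan matrix: type A_3 (|W|=24); un-permuting the 3 rows.

Folding the 16 weights λ_j+ρ into Ā_23 (reps in the given 3-coord order):

  [1] (1, 18, 2);  [2] (1, 18, 2);  [3] (7, 3, 8);  [4] (6, 3, 6);  [5] (1, 18, 2);  [6] (6, 3, 6);  [7] (8, 11, 2);  [8] (8, 11, 2);  [9] (8, 11, 2);  [10] (8, 11, 2);  [11] (7, 3, 8);  [12] (6, 3, 6);  [13] (8, 11, 2);  [14] (1, 18, 2);  [15] (1, 18, 2);  [16] (0, 16, 0)

These 16 weights hit 5 W_23-dot-orbits; sizes (5, 2, 3, 5, 1):

[[1, 2, 5, 14, 15], [3, 11], [4, 6, 12], [7, 8, 9, 10, 13], [16]]


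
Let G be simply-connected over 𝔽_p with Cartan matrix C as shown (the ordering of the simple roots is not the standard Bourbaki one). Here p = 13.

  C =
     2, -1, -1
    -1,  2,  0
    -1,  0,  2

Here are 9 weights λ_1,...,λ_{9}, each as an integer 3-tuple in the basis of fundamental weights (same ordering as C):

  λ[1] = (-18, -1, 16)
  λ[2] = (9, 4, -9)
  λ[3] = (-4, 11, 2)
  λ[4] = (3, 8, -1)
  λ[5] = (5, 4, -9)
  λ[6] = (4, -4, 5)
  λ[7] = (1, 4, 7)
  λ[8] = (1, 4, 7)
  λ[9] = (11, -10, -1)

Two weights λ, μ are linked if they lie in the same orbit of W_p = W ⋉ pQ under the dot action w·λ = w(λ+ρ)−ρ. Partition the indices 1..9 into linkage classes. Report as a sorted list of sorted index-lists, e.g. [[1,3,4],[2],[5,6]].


Dynkin diagram of C (from the 4 off-diagonal −1 entries): A_3.

λ_j+ρ reflected into Ā_13 (⟨·,θ^∨⟩≤13); 3-tuples as given:

  λ_1+ρ ↦ (4, 9, 0)
  λ_2+ρ ↦ (2, 3, 6)
  λ_3+ρ ↦ (3, 9, 0)
  λ_4+ρ ↦ (4, 9, 0)
  λ_5+ρ ↦ (2, 3, 6)
  λ_6+ρ ↦ (2, 3, 6)
  λ_7+ρ ↦ (2, 3, 6)
  λ_8+ρ ↦ (2, 3, 6)
  λ_9+ρ ↦ (3, 9, 0)

The 9 indices split into 3 linkage classes (same alcove rep ⇔ same W_13-dot-orbit):

[[1, 4], [2, 5, 6, 7, 8], [3, 9]]


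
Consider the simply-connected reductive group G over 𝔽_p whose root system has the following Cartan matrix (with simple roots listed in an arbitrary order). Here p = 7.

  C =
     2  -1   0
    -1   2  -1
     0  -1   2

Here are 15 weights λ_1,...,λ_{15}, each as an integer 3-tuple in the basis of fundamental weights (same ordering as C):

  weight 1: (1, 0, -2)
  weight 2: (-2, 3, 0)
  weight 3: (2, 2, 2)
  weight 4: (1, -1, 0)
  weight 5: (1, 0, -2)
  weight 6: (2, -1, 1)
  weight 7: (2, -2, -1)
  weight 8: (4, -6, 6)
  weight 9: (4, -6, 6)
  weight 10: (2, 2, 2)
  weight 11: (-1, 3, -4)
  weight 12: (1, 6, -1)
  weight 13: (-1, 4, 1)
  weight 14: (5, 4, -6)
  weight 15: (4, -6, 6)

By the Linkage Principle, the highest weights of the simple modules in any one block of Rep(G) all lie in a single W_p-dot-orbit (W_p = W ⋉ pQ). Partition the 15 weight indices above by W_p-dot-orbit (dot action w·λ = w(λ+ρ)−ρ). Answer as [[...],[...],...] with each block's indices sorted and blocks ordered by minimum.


A_3 Cartan matrix, 3 simple roots permuted; ρ=(1,1,1).

λ_j+ρ reflected into Ā_7 (⟨·,θ^∨⟩≤7); 3-tuples as given:

  λ_1 → (2, 0, 1) · λ_2 → (1, 3, 1) · λ_3 → (1, 3, 1) · λ_4 → (2, 0, 1) · λ_5 → (2, 0, 1) · λ_6 → (3, 0, 2) · λ_7 → (2, 0, 1) · λ_8 → (0, 5, 2) · λ_9 → (0, 5, 2) · λ_10 → (1, 3, 1) · λ_11 → (0, 1, 3) · λ_12 → (0, 5, 2) · λ_13 → (0, 5, 2) · λ_14 → (2, 0, 1) · λ_15 → (0, 5, 2)

The 15 indices split into 5 linkage classes (same alcove rep ⇔ same W_7-dot-orbit):

[[1, 4, 5, 7, 14], [2, 3, 10], [6], [8, 9, 12, 13, 15], [11]]


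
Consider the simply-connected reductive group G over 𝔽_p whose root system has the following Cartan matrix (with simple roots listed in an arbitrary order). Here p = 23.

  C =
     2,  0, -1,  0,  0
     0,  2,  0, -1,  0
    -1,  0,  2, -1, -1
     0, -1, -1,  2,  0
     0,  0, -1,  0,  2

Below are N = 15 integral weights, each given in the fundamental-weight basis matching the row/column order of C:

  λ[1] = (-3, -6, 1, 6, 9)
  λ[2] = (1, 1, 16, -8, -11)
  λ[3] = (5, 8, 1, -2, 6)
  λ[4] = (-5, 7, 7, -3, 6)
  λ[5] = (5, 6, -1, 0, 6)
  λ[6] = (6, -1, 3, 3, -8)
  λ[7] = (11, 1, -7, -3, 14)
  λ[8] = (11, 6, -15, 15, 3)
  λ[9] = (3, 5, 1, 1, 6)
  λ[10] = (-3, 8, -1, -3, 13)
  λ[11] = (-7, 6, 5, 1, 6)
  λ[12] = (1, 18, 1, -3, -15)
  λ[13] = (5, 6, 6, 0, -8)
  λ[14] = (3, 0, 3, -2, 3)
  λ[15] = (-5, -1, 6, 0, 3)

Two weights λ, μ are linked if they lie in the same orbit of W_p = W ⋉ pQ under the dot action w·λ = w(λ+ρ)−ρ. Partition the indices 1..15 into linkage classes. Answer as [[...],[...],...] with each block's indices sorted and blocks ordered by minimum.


Type D_5, rank 5, |W|=1920; reorder rows/cols to standard.

W_23-reps of the 15 weights in Ā_23 (same 5-coord order as C):

  1: (2, 5, 0, 2, 10);  2: (2, 5, 0, 2, 10);  3: (6, 7, 0, 1, 7);  4: (4, 6, 2, 0, 7);  5: (6, 7, 0, 1, 7);  6: (4, 0, 3, 1, 4);  7: (4, 6, 2, 0, 7);  8: (2, 5, 0, 2, 10);  9: (4, 6, 2, 0, 7);  10: (2, 5, 0, 2, 10);  11: (6, 7, 0, 1, 7);  12: (2, 5, 0, 2, 10);  13: (6, 7, 0, 1, 7);  14: (4, 0, 3, 1, 4);  15: (4, 0, 3, 1, 4)

These 15 weights hit 4 W_23-dot-orbits; sizes (5, 4, 3, 3):

[[1, 2, 8, 10, 12], [3, 5, 11, 13], [4, 7, 9], [6, 14, 15]]


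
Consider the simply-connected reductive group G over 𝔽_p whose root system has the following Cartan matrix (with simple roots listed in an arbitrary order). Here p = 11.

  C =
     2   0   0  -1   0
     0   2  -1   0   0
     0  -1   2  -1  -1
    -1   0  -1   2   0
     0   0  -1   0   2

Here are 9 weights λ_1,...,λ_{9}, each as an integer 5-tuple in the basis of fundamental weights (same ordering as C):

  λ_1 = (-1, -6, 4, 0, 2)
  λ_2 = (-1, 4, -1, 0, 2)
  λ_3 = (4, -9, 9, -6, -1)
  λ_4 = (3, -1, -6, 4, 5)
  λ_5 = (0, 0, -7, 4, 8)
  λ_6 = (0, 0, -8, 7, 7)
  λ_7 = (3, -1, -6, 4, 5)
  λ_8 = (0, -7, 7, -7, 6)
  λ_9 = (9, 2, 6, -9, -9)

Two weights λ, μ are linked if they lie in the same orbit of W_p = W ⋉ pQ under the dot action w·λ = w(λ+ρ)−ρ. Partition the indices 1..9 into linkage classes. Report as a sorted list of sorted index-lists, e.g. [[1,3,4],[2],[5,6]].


Cartan matrix: type D_5 (|W|=1920); un-permuting the 5 rows.

Each λ_j+ρ reduced to Ā_11; 5-tuples below use C's row order:

    [1] (0, 5, 0, 1, 3)
    [2] (0, 5, 0, 1, 3)
    [3] (0, 5, 0, 1, 3)
    [4] (4, 5, 0, 0, 1)
    [5] (0, 5, 0, 1, 3)
    [6] (1, 6, 1, 0, 1)
    [7] (4, 5, 0, 0, 1)
    [8] (1, 2, 0, 1, 3)
    [9] (1, 6, 1, 0, 1)

The 9 indices split into 4 linkage classes (same alcove rep ⇔ same W_11-dot-orbit):

[[1, 2, 3, 5], [4, 7], [6, 9], [8]]


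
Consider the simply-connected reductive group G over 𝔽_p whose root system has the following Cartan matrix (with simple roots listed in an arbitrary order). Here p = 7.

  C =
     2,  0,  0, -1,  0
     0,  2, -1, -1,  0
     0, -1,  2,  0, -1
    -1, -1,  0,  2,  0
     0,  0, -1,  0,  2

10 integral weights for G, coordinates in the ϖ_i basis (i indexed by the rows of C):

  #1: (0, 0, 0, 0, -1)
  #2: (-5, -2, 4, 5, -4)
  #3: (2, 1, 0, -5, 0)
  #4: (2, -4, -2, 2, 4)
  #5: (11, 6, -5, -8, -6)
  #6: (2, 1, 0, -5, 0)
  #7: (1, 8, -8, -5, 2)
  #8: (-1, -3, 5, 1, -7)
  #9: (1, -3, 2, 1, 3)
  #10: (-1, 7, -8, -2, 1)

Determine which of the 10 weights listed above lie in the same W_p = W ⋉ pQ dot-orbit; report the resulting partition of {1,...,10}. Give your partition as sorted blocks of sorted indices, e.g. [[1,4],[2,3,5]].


Cartan matrix: type A_5 (|W|=720); un-permuting the 5 rows.

Alcove-folded reps (p=7, 10 weights, presented ϖ-order):

  1: (1, 1, 1, 1, 0) · 2: (1, 1, 1, 1, 0) · 3: (1, 1, 1, 1, 0) · 4: (2, 0, 3, 1, 1) · 5: (0, 2, 1, 0, 2) · 6: (1, 1, 1, 1, 0) · 7: (0, 2, 1, 0, 2) · 8: (0, 0, 2, 0, 4) · 9: (0, 2, 1, 0, 2) · 10: (0, 0, 2, 0, 4)

Partition of {1..10} into 4 W_7-dot-orbits:

[[1, 2, 3, 6], [4], [5, 7, 9], [8, 10]]


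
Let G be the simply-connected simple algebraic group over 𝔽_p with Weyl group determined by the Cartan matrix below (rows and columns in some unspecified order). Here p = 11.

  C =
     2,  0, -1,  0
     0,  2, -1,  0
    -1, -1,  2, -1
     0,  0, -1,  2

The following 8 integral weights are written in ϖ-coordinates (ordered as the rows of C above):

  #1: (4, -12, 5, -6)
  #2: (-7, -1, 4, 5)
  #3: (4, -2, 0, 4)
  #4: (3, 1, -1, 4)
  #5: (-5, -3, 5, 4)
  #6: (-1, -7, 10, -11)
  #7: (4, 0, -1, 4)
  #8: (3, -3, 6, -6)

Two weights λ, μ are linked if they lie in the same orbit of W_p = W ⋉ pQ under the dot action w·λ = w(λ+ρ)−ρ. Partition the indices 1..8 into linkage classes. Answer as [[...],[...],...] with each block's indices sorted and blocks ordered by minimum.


Type D_4, rank 4, |W|=192; reorder rows/cols to standard.

W_11-reps of the 8 weights in Ā_11 (same 4-coord order as C):

  [1] (5, 1, 0, 5) · [2] (5, 1, 0, 5) · [3] (5, 1, 0, 5) · [4] (4, 2, 0, 5) · [5] (4, 2, 0, 5) · [6] (5, 1, 0, 5) · [7] (5, 1, 0, 5) · [8] (4, 2, 0, 5)

Partition of {1..8} into 2 W_11-dot-orbits:

[[1, 2, 3, 6, 7], [4, 5, 8]]


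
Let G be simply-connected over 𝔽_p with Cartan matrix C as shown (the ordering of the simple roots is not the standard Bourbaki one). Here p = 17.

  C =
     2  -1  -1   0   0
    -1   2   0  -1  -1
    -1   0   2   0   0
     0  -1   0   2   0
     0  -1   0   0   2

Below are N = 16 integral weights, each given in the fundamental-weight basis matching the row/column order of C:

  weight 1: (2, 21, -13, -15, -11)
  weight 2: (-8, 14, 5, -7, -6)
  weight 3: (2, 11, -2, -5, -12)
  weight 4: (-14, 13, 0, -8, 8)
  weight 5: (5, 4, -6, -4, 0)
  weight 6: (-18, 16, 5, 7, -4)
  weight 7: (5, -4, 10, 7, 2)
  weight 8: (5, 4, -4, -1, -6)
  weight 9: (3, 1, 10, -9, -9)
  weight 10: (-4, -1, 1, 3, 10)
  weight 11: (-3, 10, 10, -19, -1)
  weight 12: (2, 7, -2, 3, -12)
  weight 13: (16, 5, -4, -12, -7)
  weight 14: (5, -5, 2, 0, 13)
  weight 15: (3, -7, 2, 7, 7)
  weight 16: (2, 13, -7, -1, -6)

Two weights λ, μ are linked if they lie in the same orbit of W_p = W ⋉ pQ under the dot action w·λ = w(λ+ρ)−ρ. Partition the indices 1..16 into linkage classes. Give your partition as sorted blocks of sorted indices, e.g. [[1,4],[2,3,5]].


C ↔ D_5 under row/col permutation; |W(D_5)| = 1920.

Alcove-folded reps (p=17, 16 weights, presented ϖ-order):

  λ_1+ρ ↦ (1, 2, 5, 3, 1)
  λ_2+ρ ↦ (2, 3, 1, 3, 2)
  λ_3+ρ ↦ (1, 2, 0, 1, 8)
  λ_4+ρ ↦ (1, 0, 6, 1, 3)
  λ_5+ρ ↦ (1, 2, 5, 3, 1)
  λ_6+ρ ↦ (3, 0, 3, 0, 5)
  λ_7+ρ ↦ (3, 0, 3, 0, 5)
  λ_8+ρ ↦ (3, 0, 3, 0, 5)
  λ_9+ρ ↦ (2, 4, 1, 2, 2)
  λ_10+ρ ↦ (1, 2, 0, 1, 8)
  λ_11+ρ ↦ (2, 4, 1, 2, 2)
  λ_12+ρ ↦ (1, 2, 0, 1, 8)
  λ_13+ρ ↦ (3, 0, 3, 0, 5)
  λ_14+ρ ↦ (1, 2, 0, 1, 8)
  λ_15+ρ ↦ (2, 4, 1, 2, 2)
  λ_16+ρ ↦ (3, 0, 3, 0, 5)

These 16 weights hit 6 W_17-dot-orbits; sizes (2, 1, 4, 1, 5, 3):

[[1, 5], [2], [3, 10, 12, 14], [4], [6, 7, 8, 13, 16], [9, 11, 15]]


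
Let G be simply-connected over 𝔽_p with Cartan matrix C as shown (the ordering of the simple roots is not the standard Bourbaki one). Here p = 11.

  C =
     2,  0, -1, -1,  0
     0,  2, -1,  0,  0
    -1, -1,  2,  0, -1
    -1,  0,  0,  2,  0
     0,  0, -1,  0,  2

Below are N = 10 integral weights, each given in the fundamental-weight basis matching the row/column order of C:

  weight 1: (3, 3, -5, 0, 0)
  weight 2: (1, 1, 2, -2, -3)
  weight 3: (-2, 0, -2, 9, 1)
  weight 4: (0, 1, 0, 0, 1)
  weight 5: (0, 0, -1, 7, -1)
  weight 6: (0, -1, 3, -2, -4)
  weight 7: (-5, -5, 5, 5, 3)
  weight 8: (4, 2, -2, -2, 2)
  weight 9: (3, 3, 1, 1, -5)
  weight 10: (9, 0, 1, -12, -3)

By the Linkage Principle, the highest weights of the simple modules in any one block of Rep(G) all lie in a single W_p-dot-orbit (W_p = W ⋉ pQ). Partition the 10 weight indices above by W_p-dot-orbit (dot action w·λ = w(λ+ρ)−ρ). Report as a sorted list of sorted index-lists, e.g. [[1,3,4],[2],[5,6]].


C ↔ D_5 under row/col permutation; |W(D_5)| = 1920.

W_11-reps of the 10 weights in Ā_11 (same 5-coord order as C):

  λ_1+ρ ↦ (0, 0, 1, 1, 3)
  λ_2+ρ ↦ (1, 2, 1, 1, 2)
  λ_3+ρ ↦ (1, 1, 0, 8, 0)
  λ_4+ρ ↦ (1, 2, 1, 1, 2)
  λ_5+ρ ↦ (1, 1, 0, 8, 0)
  λ_6+ρ ↦ (0, 0, 1, 1, 3)
  λ_7+ρ ↦ (1, 2, 1, 1, 2)
  λ_8+ρ ↦ (1, 2, 1, 1, 2)
  λ_9+ρ ↦ (1, 2, 1, 1, 2)
  λ_10+ρ ↦ (1, 1, 0, 8, 0)

The 10 indices split into 3 linkage classes (same alcove rep ⇔ same W_11-dot-orbit):

[[1, 6], [2, 4, 7, 8, 9], [3, 5, 10]]


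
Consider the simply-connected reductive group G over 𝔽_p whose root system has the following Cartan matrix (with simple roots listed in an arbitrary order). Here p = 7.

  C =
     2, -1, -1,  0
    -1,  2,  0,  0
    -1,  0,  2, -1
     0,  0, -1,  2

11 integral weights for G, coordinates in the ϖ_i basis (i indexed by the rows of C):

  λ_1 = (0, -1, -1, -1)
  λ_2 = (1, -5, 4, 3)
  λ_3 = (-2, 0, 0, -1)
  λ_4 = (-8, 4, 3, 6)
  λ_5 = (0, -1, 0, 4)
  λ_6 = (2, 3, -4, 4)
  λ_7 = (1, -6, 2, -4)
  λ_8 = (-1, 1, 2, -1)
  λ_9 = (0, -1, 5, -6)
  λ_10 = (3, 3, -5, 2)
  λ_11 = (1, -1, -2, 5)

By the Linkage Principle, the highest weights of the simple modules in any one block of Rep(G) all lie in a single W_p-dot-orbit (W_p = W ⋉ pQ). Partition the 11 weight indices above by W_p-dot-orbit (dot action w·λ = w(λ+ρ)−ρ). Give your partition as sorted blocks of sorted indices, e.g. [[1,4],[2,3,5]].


C ↔ A_4 under row/col permutation; |W(A_4)| = 120.

λ_j+ρ reflected into Ā_7 (⟨·,θ^∨⟩≤7); 4-tuples as given:

    [1] (1, 0, 0, 0)
    [2] (0, 2, 3, 0)
    [3] (1, 0, 0, 0)
    [4] (0, 2, 3, 0)
    [5] (1, 0, 1, 5)
    [6] (0, 2, 3, 0)
    [7] (0, 2, 3, 0)
    [8] (0, 2, 3, 0)
    [9] (1, 0, 1, 5)
    [10] (0, 3, 3, 0)
    [11] (1, 0, 1, 5)

Partition of {1..11} into 4 W_7-dot-orbits:

[[1, 3], [2, 4, 6, 7, 8], [5, 9, 11], [10]]


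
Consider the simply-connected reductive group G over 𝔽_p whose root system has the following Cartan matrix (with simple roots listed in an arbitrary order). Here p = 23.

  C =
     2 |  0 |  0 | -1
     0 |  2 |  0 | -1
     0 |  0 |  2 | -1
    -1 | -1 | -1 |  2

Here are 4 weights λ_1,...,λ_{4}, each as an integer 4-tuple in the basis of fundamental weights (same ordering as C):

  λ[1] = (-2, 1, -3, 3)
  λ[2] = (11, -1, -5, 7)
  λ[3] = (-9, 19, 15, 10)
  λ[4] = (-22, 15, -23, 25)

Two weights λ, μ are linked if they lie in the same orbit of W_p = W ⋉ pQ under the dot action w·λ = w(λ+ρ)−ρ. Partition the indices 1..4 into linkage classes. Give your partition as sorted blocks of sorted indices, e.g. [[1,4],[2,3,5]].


Root system D_4: the 4×4 matrix C matches after relabeling.

Folding the 4 weights λ_j+ρ into Ā_23 (reps in the given 4-coord order):

  λ_1+ρ ↦ (1, 2, 2, 1) · λ_2+ρ ↦ (12, 0, 4, 3) · λ_3+ρ ↦ (12, 0, 4, 3) · λ_4+ρ ↦ (1, 2, 2, 1)

2 distinct reps among the 4 weights ⇒ 2 W_23-linkage classes:

[[1, 4], [2, 3]]


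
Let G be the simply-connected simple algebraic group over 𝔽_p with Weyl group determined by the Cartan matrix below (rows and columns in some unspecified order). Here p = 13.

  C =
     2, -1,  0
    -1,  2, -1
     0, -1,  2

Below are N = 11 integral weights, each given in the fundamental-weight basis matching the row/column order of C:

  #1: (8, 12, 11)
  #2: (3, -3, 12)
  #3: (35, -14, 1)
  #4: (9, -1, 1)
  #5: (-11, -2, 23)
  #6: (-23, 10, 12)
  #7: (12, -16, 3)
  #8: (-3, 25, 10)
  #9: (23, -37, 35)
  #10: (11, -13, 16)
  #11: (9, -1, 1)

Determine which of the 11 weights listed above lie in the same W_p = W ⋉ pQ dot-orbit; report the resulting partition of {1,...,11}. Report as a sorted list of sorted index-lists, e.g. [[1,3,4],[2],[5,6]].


Cartan matrix: type A_3 (|W|=24); un-permuting the 3 rows.

Ā_13 reps of the 11 weights (A_3, coords as presented):

    [1] (4, 8, 1)
    [2] (0, 2, 9)
    [3] (10, 0, 2)
    [4] (10, 0, 2)
    [5] (10, 0, 2)
    [6] (0, 2, 9)
    [7] (0, 2, 9)
    [8] (0, 2, 9)
    [9] (10, 0, 2)
    [10] (4, 8, 1)
    [11] (10, 0, 2)

These 11 weights hit 3 W_13-dot-orbits; sizes (2, 4, 5):

[[1, 10], [2, 6, 7, 8], [3, 4, 5, 9, 11]]


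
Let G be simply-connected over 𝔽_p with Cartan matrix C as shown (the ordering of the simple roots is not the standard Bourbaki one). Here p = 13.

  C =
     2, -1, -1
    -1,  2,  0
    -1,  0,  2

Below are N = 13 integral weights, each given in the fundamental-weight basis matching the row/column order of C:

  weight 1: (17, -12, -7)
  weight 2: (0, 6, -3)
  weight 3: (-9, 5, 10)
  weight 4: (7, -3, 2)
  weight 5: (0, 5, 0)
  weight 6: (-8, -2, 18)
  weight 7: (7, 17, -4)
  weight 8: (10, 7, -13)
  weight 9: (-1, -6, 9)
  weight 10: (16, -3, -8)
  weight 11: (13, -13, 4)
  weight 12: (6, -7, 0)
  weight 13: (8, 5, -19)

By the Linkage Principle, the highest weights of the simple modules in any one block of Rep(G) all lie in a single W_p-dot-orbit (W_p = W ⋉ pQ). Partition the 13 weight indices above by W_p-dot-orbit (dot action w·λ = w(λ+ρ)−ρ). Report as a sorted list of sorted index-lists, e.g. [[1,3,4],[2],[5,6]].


Type A_3, rank 3, |W|=24; reorder rows/cols to standard.

Alcove-folded reps (p=13, 13 weights, presented ϖ-order):

  λ_1 → (1, 6, 1);  λ_2 → (1, 6, 1);  λ_3 → (6, 2, 3);  λ_4 → (6, 2, 3);  λ_5 → (1, 6, 1);  λ_6 → (1, 1, 5);  λ_7 → (5, 0, 5);  λ_8 → (1, 1, 5);  λ_9 → (5, 0, 5);  λ_10 → (6, 2, 3);  λ_11 → (1, 6, 1);  λ_12 → (1, 6, 1);  λ_13 → (4, 2, 4)

These 13 weights hit 5 W_13-dot-orbits; sizes (5, 3, 2, 2, 1):

[[1, 2, 5, 11, 12], [3, 4, 10], [6, 8], [7, 9], [13]]


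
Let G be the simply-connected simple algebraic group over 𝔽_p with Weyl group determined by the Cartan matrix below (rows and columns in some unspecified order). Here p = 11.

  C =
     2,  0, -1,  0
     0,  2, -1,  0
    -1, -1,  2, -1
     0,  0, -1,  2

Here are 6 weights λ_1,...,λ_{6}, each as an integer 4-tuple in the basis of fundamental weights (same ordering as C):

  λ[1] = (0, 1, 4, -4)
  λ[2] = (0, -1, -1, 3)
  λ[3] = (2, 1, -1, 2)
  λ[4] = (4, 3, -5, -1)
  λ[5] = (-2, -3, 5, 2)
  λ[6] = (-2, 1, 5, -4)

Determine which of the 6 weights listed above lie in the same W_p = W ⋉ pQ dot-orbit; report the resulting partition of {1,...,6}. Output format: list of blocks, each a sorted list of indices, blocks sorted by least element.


Root system D_4: the 4×4 matrix C matches after relabeling.

Alcove-folded reps (p=11, 6 weights, presented ϖ-order):

  [1] (1, 2, 2, 3)
  [2] (1, 0, 0, 4)
  [3] (3, 2, 0, 3)
  [4] (1, 0, 0, 4)
  [5] (1, 2, 2, 3)
  [6] (1, 2, 2, 3)

Grouping the 6 weights by Ā_11-representative: 3 linkage classes.

[[1, 5, 6], [2, 4], [3]]


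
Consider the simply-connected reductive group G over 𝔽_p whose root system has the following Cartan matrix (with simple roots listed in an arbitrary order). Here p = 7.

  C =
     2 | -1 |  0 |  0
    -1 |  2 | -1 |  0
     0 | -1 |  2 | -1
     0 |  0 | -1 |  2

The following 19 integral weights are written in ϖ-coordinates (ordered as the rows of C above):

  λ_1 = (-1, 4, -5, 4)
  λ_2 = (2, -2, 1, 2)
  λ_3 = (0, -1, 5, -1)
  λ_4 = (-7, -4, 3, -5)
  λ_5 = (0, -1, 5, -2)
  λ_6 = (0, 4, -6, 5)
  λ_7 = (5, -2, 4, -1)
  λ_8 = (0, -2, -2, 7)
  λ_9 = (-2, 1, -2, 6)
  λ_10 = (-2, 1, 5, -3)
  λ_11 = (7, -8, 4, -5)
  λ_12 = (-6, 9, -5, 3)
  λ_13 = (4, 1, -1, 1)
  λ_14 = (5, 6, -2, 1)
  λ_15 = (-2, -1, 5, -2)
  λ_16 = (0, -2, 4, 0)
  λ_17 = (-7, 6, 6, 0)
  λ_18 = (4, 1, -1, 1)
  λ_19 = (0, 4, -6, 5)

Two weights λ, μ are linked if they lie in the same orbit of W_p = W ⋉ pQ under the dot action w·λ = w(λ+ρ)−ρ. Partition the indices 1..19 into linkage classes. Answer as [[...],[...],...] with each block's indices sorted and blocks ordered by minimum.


C ↔ A_4 under row/col permutation; |W(A_4)| = 120.

Ā_7 reps of the 19 weights (A_4, coords as presented):

  λ_1 → (0, 1, 4, 1);  λ_2 → (2, 1, 1, 3);  λ_3 → (1, 0, 6, 0);  λ_4 → (2, 1, 1, 3);  λ_5 → (1, 0, 5, 1);  λ_6 → (1, 0, 5, 1);  λ_7 → (2, 1, 1, 3);  λ_8 → (0, 0, 1, 5);  λ_9 → (0, 0, 1, 5);  λ_10 → (0, 1, 4, 1);  λ_11 → (0, 1, 4, 1);  λ_12 → (2, 1, 1, 3);  λ_13 → (3, 2, 0, 0);  λ_14 → (1, 0, 5, 1);  λ_15 → (0, 1, 4, 1);  λ_16 → (0, 1, 4, 1);  λ_17 → (0, 0, 1, 5);  λ_18 → (3, 2, 0, 0);  λ_19 → (1, 0, 5, 1)

Linkage partition of the 19 weights (6 classes, p=7):

[[1, 10, 11, 15, 16], [2, 4, 7, 12], [3], [5, 6, 14, 19], [8, 9, 17], [13, 18]]


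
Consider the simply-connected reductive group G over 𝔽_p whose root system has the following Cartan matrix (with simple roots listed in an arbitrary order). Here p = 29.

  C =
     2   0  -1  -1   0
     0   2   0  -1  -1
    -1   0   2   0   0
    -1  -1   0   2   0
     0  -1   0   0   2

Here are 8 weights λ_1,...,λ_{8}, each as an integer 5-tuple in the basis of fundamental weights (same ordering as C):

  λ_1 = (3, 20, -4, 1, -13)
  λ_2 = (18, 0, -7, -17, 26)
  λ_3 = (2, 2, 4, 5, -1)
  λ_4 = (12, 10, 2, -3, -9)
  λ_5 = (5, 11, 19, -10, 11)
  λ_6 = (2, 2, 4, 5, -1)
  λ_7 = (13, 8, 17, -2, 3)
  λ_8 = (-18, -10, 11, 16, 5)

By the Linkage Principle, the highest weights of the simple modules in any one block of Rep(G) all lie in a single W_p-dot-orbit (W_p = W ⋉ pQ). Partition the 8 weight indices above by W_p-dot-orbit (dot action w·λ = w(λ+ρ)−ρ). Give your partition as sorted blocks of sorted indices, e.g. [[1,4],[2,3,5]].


C ↔ A_5 under row/col permutation; |W(A_5)| = 720.

Alcove-folded reps (p=29, 8 weights, presented ϖ-order):

    λ_1 → (1, 9, 3, 2, 12)
    λ_2 → (1, 13, 1, 2, 10)
    λ_3 → (3, 3, 5, 6, 0)
    λ_4 → (11, 1, 3, 2, 8)
    λ_5 → (3, 3, 5, 6, 0)
    λ_6 → (3, 3, 5, 6, 0)
    λ_7 → (11, 1, 3, 2, 8)
    λ_8 → (3, 3, 5, 6, 0)

Linkage partition of the 8 weights (4 classes, p=29):

[[1], [2], [3, 5, 6, 8], [4, 7]]


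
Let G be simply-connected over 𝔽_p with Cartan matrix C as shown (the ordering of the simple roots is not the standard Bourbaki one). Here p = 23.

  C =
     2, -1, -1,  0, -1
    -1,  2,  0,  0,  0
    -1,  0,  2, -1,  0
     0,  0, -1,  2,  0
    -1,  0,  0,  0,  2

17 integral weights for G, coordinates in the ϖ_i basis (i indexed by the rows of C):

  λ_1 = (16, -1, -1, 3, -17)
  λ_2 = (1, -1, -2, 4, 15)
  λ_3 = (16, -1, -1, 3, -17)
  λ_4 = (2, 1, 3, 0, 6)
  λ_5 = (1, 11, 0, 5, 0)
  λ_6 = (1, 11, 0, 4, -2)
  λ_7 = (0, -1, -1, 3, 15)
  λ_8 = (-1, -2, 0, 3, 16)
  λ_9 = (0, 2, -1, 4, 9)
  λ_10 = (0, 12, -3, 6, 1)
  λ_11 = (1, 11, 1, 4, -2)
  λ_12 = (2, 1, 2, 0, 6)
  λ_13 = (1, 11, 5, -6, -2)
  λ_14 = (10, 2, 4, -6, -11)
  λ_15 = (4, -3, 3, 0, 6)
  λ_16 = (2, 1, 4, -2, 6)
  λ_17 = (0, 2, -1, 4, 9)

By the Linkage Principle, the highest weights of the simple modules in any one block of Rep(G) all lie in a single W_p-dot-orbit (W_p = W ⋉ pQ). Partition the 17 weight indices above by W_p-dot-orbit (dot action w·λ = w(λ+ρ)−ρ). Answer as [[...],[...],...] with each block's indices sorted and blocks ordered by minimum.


Dynkin diagram of C (from the 8 off-diagonal −1 entries): D_5.

λ_j+ρ reflected into Ā_23 (⟨·,θ^∨⟩≤23); 5-tuples as given:

  [1] (1, 0, 0, 4, 16);  [2] (1, 0, 0, 4, 16);  [3] (1, 0, 0, 4, 16);  [4] (3, 2, 3, 1, 7);  [5] (1, 12, 1, 5, 1);  [6] (1, 12, 1, 5, 1);  [7] (1, 0, 0, 4, 16);  [8] (1, 0, 0, 4, 16);  [9] (1, 3, 0, 5, 10);  [10] (1, 12, 1, 5, 1);  [11] (1, 12, 1, 5, 1);  [12] (3, 2, 3, 1, 7);  [13] (1, 12, 1, 5, 1);  [14] (1, 3, 0, 5, 10);  [15] (3, 2, 3, 1, 7);  [16] (3, 2, 3, 1, 7);  [17] (1, 3, 0, 5, 10)

The 17 indices split into 4 linkage classes (same alcove rep ⇔ same W_23-dot-orbit):

[[1, 2, 3, 7, 8], [4, 12, 15, 16], [5, 6, 10, 11, 13], [9, 14, 17]]
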